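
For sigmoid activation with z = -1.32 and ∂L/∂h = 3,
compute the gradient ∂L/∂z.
∂L/∂z = 0.4991

σ(-1.32) = 0.2108
σ'(-1.32) = σ(-1.32)(1 - σ(-1.32)) = 0.2108 × 0.7892 = 0.1664
∂L/∂z = ∂L/∂h · σ'(z) = 3 × 0.1664 = 0.4991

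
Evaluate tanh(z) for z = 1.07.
0.7895

tanh(1.07) = (e^(1.07) - e^(-1.07))/(e^(1.07) + e^(-1.07)) = 0.7895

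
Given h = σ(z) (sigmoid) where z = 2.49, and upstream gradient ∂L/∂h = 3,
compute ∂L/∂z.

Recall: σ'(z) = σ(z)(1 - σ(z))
∂L/∂z = 0.2121

σ(2.49) = 0.9234
σ'(2.49) = σ(2.49)(1 - σ(2.49)) = 0.9234 × 0.07656 = 0.0707
∂L/∂z = ∂L/∂h · σ'(z) = 3 × 0.0707 = 0.2121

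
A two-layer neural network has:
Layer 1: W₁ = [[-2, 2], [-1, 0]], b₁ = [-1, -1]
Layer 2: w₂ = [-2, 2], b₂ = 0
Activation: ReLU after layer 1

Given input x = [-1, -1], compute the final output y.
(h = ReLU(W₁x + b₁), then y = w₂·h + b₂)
y = 0

Layer 1 pre-activation: z₁ = [-1, 0]
After ReLU: h = [0, 0]
Layer 2 output: y = -2×0 + 2×0 + 0 = 0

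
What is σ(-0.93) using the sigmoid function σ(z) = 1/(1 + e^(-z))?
0.2829

sigmoid(-0.93) = 1/(1 + e^(0.93)) = 1/(1 + 2.535) = 0.2829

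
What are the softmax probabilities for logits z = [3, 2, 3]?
p = [0.4223, 0.1554, 0.4223]

exp(z) = [20.09, 7.389, 20.09]
Sum = 47.56
p = [0.4223, 0.1554, 0.4223]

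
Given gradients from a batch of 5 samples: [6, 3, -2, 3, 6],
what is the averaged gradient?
Average gradient = 3.2

Average = (1/5)(6 + 3 + -2 + 3 + 6) = 16/5 = 3.2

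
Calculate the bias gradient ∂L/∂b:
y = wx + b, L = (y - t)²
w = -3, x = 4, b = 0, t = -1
∂L/∂b = -22

y = wx + b = (-3)(4) + 0 = -12
∂L/∂y = 2(y - t) = 2(-12 - -1) = -22
∂y/∂b = 1
∂L/∂b = ∂L/∂y · ∂y/∂b = -22 × 1 = -22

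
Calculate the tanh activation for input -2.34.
-0.9816

tanh(-2.34) = (e^(-2.34) - e^(2.34))/(e^(-2.34) + e^(2.34)) = -0.9816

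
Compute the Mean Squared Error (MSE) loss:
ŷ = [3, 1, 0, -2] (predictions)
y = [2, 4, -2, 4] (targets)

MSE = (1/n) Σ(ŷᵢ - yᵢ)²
MSE = 12.5

MSE = (1/4)((3-2)² + (1-4)² + (0--2)² + (-2-4)²) = (1/4)(1 + 9 + 4 + 36) = 12.5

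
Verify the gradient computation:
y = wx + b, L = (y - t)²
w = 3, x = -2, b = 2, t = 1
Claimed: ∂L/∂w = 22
Incorrect

y = (3)(-2) + 2 = -4
∂L/∂y = 2(y - t) = 2(-4 - 1) = -10
∂y/∂w = x = -2
∂L/∂w = -10 × -2 = 20

Claimed value: 22
Incorrect: The correct gradient is 20.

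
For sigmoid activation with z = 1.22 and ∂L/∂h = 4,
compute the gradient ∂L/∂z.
∂L/∂z = 0.7039

σ(1.22) = 0.7721
σ'(1.22) = σ(1.22)(1 - σ(1.22)) = 0.7721 × 0.2279 = 0.176
∂L/∂z = ∂L/∂h · σ'(z) = 4 × 0.176 = 0.7039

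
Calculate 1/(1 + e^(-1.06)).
0.7427

sigmoid(1.06) = 1/(1 + e^(-1.06)) = 1/(1 + 0.3465) = 0.7427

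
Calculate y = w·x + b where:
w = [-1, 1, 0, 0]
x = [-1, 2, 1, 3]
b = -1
y = 2

y = (-1)(-1) + (1)(2) + (0)(1) + (0)(3) + -1 = 2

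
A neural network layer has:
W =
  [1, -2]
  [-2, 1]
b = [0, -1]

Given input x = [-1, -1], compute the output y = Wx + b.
y = [1, 0]

Wx = [1×-1 + -2×-1, -2×-1 + 1×-1]
   = [1, 1]
y = Wx + b = [1 + 0, 1 + -1] = [1, 0]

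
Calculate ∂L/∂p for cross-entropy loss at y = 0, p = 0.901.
∂L/∂p = 10.1

∂L/∂p = -y/p + (1-y)/(1-p) = 0 + 1/0.099 = 10.1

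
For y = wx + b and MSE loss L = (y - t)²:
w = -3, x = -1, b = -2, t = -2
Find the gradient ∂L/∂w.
∂L/∂w = -6

y = wx + b = (-3)(-1) + -2 = 1
∂L/∂y = 2(y - t) = 2(1 - -2) = 6
∂y/∂w = x = -1
∂L/∂w = ∂L/∂y · ∂y/∂w = 6 × -1 = -6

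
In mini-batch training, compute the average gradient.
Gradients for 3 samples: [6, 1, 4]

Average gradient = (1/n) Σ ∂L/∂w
Average gradient = 3.667

Average = (1/3)(6 + 1 + 4) = 11/3 = 3.667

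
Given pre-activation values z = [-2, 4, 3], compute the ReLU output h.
h = [0, 4, 3]

ReLU applied element-wise: max(0,-2)=0, max(0,4)=4, max(0,3)=3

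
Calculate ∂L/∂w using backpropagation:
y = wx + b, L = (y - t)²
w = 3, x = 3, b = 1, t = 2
∂L/∂w = 48

y = wx + b = (3)(3) + 1 = 10
∂L/∂y = 2(y - t) = 2(10 - 2) = 16
∂y/∂w = x = 3
∂L/∂w = ∂L/∂y · ∂y/∂w = 16 × 3 = 48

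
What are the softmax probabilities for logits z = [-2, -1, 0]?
p = [0.09, 0.2447, 0.6652]

exp(z) = [0.1353, 0.3679, 1]
Sum = 1.503
p = [0.09, 0.2447, 0.6652]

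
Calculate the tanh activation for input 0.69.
0.598

tanh(0.69) = (e^(0.69) - e^(-0.69))/(e^(0.69) + e^(-0.69)) = 0.598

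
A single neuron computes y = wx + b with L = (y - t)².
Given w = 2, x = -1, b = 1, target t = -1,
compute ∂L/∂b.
∂L/∂b = 0

y = wx + b = (2)(-1) + 1 = -1
∂L/∂y = 2(y - t) = 2(-1 - -1) = 0
∂y/∂b = 1
∂L/∂b = ∂L/∂y · ∂y/∂b = 0 × 1 = 0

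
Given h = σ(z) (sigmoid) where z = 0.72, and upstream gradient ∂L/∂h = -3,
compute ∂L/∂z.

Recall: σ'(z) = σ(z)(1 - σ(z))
∂L/∂z = -0.6606

σ(0.72) = 0.6726
σ'(0.72) = σ(0.72)(1 - σ(0.72)) = 0.6726 × 0.3274 = 0.2202
∂L/∂z = ∂L/∂h · σ'(z) = -3 × 0.2202 = -0.6606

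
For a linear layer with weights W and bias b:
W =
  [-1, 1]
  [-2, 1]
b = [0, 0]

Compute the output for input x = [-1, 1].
y = [2, 3]

Wx = [-1×-1 + 1×1, -2×-1 + 1×1]
   = [2, 3]
y = Wx + b = [2 + 0, 3 + 0] = [2, 3]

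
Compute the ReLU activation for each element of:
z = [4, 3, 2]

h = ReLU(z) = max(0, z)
h = [4, 3, 2]

ReLU applied element-wise: max(0,4)=4, max(0,3)=3, max(0,2)=2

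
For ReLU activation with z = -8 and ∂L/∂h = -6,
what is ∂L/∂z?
∂L/∂z = 0

h = ReLU(-8) = 0
Since z < 0: ∂h/∂z = 0
∂L/∂z = ∂L/∂h · ∂h/∂z = -6 × 0 = 0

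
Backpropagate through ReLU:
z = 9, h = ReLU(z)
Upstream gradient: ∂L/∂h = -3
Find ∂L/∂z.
∂L/∂z = -3

h = ReLU(9) = 9
Since z > 0: ∂h/∂z = 1
∂L/∂z = ∂L/∂h · ∂h/∂z = -3 × 1 = -3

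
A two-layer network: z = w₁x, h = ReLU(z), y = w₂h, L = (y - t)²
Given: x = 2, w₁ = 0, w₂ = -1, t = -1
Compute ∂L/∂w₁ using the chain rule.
∂L/∂w₁ = 0

Forward pass:
z = w₁x = 0×2 = 0
h = ReLU(0) = 0
y = w₂h = -1×0 = 0

Backward pass:
∂L/∂y = 2(y - t) = 2(0 - -1) = 2
∂y/∂h = w₂ = -1
∂h/∂z = 0 (ReLU derivative)
∂z/∂w₁ = x = 2

∂L/∂w₁ = 2 × -1 × 0 × 2 = 0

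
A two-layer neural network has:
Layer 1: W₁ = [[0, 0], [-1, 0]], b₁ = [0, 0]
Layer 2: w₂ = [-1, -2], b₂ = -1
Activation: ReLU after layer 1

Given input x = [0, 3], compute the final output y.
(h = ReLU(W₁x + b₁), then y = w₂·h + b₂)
y = -1

Layer 1 pre-activation: z₁ = [0, 0]
After ReLU: h = [0, 0]
Layer 2 output: y = -1×0 + -2×0 + -1 = -1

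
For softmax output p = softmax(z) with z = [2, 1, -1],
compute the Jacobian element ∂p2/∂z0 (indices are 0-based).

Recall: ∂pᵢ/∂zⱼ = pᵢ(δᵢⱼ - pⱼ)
∂p2/∂z0 = -0.02477

p = softmax(z) = [0.7054, 0.2595, 0.03512]
p2 = 0.03512, p0 = 0.7054

∂p2/∂z0 = -p2 × p0 = -0.03512 × 0.7054 = -0.02477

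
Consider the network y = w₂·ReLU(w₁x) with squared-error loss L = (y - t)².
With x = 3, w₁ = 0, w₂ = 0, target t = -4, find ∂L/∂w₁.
∂L/∂w₁ = 0

Forward pass:
z = w₁x = 0×3 = 0
h = ReLU(0) = 0
y = w₂h = 0×0 = 0

Backward pass:
∂L/∂y = 2(y - t) = 2(0 - -4) = 8
∂y/∂h = w₂ = 0
∂h/∂z = 0 (ReLU derivative)
∂z/∂w₁ = x = 3

∂L/∂w₁ = 8 × 0 × 0 × 3 = 0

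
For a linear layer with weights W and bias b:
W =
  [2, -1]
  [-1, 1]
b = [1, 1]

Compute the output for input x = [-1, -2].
y = [1, 0]

Wx = [2×-1 + -1×-2, -1×-1 + 1×-2]
   = [0, -1]
y = Wx + b = [0 + 1, -1 + 1] = [1, 0]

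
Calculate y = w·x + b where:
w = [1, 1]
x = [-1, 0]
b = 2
y = 1

y = (1)(-1) + (1)(0) + 2 = 1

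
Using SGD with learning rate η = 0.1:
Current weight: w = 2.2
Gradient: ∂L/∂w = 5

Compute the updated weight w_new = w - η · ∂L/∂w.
w_new = 1.7

w_new = w - η·∂L/∂w = 2.2 - 0.1×(5) = 2.2 - (0.5) = 1.7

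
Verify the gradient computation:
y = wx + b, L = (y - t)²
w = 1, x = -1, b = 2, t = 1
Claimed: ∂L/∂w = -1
Incorrect

y = (1)(-1) + 2 = 1
∂L/∂y = 2(y - t) = 2(1 - 1) = 0
∂y/∂w = x = -1
∂L/∂w = 0 × -1 = 0

Claimed value: -1
Incorrect: The correct gradient is 0.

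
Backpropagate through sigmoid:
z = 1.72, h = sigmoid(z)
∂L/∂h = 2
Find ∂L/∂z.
∂L/∂z = 0.2576

σ(1.72) = 0.8481
σ'(1.72) = σ(1.72)(1 - σ(1.72)) = 0.8481 × 0.1519 = 0.1288
∂L/∂z = ∂L/∂h · σ'(z) = 2 × 0.1288 = 0.2576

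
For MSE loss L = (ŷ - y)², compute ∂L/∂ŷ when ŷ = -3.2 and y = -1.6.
∂L/∂ŷ = -3.2

∂L/∂ŷ = 2(ŷ - y) = 2(-3.2 - -1.6) = 2(-1.6) = -3.2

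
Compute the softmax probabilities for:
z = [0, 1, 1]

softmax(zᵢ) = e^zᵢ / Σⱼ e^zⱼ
p = [0.1554, 0.4223, 0.4223]

exp(z) = [1, 2.718, 2.718]
Sum = 6.437
p = [0.1554, 0.4223, 0.4223]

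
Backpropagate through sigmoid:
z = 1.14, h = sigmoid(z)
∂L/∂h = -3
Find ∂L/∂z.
∂L/∂z = -0.5508

σ(1.14) = 0.7577
σ'(1.14) = σ(1.14)(1 - σ(1.14)) = 0.7577 × 0.2423 = 0.1836
∂L/∂z = ∂L/∂h · σ'(z) = -3 × 0.1836 = -0.5508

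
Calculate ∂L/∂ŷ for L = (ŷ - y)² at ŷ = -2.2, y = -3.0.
∂L/∂ŷ = 1.6

∂L/∂ŷ = 2(ŷ - y) = 2(-2.2 - -3.0) = 2(0.8) = 1.6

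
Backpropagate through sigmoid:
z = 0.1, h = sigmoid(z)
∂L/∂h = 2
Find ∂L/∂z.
∂L/∂z = 0.4988

σ(0.1) = 0.525
σ'(0.1) = σ(0.1)(1 - σ(0.1)) = 0.525 × 0.475 = 0.2494
∂L/∂z = ∂L/∂h · σ'(z) = 2 × 0.2494 = 0.4988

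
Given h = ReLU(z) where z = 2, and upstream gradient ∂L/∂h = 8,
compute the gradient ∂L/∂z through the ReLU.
∂L/∂z = 8

h = ReLU(2) = 2
Since z > 0: ∂h/∂z = 1
∂L/∂z = ∂L/∂h · ∂h/∂z = 8 × 1 = 8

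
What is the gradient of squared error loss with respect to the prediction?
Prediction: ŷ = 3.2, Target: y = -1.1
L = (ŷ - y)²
∂L/∂ŷ = 8.6

∂L/∂ŷ = 2(ŷ - y) = 2(3.2 - -1.1) = 2(4.3) = 8.6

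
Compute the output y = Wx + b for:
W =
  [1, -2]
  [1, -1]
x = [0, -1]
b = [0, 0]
y = [2, 1]

Wx = [1×0 + -2×-1, 1×0 + -1×-1]
   = [2, 1]
y = Wx + b = [2 + 0, 1 + 0] = [2, 1]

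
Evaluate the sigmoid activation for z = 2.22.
0.902

sigmoid(2.22) = 1/(1 + e^(-2.22)) = 1/(1 + 0.1086) = 0.902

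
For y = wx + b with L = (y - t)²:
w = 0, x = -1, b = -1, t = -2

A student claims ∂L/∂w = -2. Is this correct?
Correct

y = (0)(-1) + -1 = -1
∂L/∂y = 2(y - t) = 2(-1 - -2) = 2
∂y/∂w = x = -1
∂L/∂w = 2 × -1 = -2

Claimed value: -2
Correct: The correct gradient is -2.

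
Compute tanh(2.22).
0.9767

tanh(2.22) = (e^(2.22) - e^(-2.22))/(e^(2.22) + e^(-2.22)) = 0.9767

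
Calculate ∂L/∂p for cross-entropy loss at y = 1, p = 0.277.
∂L/∂p = -3.61

∂L/∂p = -y/p + (1-y)/(1-p) = -1/0.277 + 0 = -3.61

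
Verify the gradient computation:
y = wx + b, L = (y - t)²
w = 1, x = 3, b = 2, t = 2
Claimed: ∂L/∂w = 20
Incorrect

y = (1)(3) + 2 = 5
∂L/∂y = 2(y - t) = 2(5 - 2) = 6
∂y/∂w = x = 3
∂L/∂w = 6 × 3 = 18

Claimed value: 20
Incorrect: The correct gradient is 18.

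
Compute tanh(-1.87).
-0.9536

tanh(-1.87) = (e^(-1.87) - e^(1.87))/(e^(-1.87) + e^(1.87)) = -0.9536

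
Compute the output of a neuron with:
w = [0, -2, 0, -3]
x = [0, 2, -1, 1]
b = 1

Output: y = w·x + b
y = -6

y = (0)(0) + (-2)(2) + (0)(-1) + (-3)(1) + 1 = -6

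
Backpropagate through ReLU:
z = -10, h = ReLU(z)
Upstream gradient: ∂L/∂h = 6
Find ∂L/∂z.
∂L/∂z = 0

h = ReLU(-10) = 0
Since z < 0: ∂h/∂z = 0
∂L/∂z = ∂L/∂h · ∂h/∂z = 6 × 0 = 0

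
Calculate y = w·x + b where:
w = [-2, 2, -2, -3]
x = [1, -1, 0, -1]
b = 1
y = 0

y = (-2)(1) + (2)(-1) + (-2)(0) + (-3)(-1) + 1 = 0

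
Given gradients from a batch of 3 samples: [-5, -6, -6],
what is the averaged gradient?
Average gradient = -5.667

Average = (1/3)(-5 + -6 + -6) = -17/3 = -5.667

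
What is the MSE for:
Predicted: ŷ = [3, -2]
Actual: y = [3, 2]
MSE = 8

MSE = (1/2)((3-3)² + (-2-2)²) = (1/2)(0 + 16) = 8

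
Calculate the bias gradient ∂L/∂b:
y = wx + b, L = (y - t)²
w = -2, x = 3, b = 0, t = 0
∂L/∂b = -12

y = wx + b = (-2)(3) + 0 = -6
∂L/∂y = 2(y - t) = 2(-6 - 0) = -12
∂y/∂b = 1
∂L/∂b = ∂L/∂y · ∂y/∂b = -12 × 1 = -12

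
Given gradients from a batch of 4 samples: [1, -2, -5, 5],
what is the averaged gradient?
Average gradient = -0.25

Average = (1/4)(1 + -2 + -5 + 5) = -1/4 = -0.25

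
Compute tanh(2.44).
0.9849

tanh(2.44) = (e^(2.44) - e^(-2.44))/(e^(2.44) + e^(-2.44)) = 0.9849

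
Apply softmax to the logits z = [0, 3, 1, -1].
p = [0.0414, 0.831, 0.1125, 0.0152]

exp(z) = [1, 20.09, 2.718, 0.3679]
Sum = 24.17
p = [0.0414, 0.831, 0.1125, 0.0152]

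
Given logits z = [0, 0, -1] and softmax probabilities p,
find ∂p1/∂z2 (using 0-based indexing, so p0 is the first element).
∂p1/∂z2 = -0.06561

p = softmax(z) = [0.4223, 0.4223, 0.1554]
p1 = 0.4223, p2 = 0.1554

∂p1/∂z2 = -p1 × p2 = -0.4223 × 0.1554 = -0.06561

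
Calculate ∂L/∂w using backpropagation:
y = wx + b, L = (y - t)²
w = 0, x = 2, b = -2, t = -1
∂L/∂w = -4

y = wx + b = (0)(2) + -2 = -2
∂L/∂y = 2(y - t) = 2(-2 - -1) = -2
∂y/∂w = x = 2
∂L/∂w = ∂L/∂y · ∂y/∂w = -2 × 2 = -4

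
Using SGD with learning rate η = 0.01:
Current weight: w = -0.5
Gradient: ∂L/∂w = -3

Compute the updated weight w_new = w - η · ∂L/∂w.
w_new = -0.47

w_new = w - η·∂L/∂w = -0.5 - 0.01×(-3) = -0.5 - (-0.03) = -0.47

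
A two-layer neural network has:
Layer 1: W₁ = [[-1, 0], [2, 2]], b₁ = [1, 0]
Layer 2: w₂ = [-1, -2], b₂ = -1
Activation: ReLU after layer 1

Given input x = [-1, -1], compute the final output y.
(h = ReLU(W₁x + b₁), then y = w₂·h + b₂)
y = -3

Layer 1 pre-activation: z₁ = [2, -4]
After ReLU: h = [2, 0]
Layer 2 output: y = -1×2 + -2×0 + -1 = -3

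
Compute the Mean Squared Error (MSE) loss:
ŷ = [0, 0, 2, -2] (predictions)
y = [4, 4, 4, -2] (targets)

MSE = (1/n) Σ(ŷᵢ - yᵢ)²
MSE = 9

MSE = (1/4)((0-4)² + (0-4)² + (2-4)² + (-2--2)²) = (1/4)(16 + 16 + 4 + 0) = 9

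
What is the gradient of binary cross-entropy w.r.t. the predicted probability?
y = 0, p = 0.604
∂L/∂p = 2.525

∂L/∂p = -y/p + (1-y)/(1-p) = 0 + 1/0.396 = 2.525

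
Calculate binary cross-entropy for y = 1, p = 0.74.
L = 0.3011

L = -1·log(0.74) - 0·log(0.26) = -log(0.74) = 0.3011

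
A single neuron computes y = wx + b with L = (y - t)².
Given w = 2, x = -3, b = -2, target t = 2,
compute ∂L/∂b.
∂L/∂b = -20

y = wx + b = (2)(-3) + -2 = -8
∂L/∂y = 2(y - t) = 2(-8 - 2) = -20
∂y/∂b = 1
∂L/∂b = ∂L/∂y · ∂y/∂b = -20 × 1 = -20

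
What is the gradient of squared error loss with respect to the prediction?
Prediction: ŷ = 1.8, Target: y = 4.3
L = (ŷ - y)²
∂L/∂ŷ = -5.0

∂L/∂ŷ = 2(ŷ - y) = 2(1.8 - 4.3) = 2(-2.5) = -5.0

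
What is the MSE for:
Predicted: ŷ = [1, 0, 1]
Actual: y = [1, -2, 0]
MSE = 1.667

MSE = (1/3)((1-1)² + (0--2)² + (1-0)²) = (1/3)(0 + 4 + 1) = 1.667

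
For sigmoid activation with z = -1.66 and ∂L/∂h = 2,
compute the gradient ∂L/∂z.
∂L/∂z = 0.2685

σ(-1.66) = 0.1598
σ'(-1.66) = σ(-1.66)(1 - σ(-1.66)) = 0.1598 × 0.8402 = 0.1342
∂L/∂z = ∂L/∂h · σ'(z) = 2 × 0.1342 = 0.2685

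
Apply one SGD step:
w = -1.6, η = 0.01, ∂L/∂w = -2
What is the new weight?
w_new = -1.58

w_new = w - η·∂L/∂w = -1.6 - 0.01×(-2) = -1.6 - (-0.02) = -1.58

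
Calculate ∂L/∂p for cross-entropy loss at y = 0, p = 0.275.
∂L/∂p = 1.379

∂L/∂p = -y/p + (1-y)/(1-p) = 0 + 1/0.725 = 1.379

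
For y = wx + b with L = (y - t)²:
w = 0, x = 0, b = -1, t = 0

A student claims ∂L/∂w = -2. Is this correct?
Incorrect

y = (0)(0) + -1 = -1
∂L/∂y = 2(y - t) = 2(-1 - 0) = -2
∂y/∂w = x = 0
∂L/∂w = -2 × 0 = 0

Claimed value: -2
Incorrect: The correct gradient is 0.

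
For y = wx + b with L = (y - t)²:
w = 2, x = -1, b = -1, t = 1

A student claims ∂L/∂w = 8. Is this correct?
Correct

y = (2)(-1) + -1 = -3
∂L/∂y = 2(y - t) = 2(-3 - 1) = -8
∂y/∂w = x = -1
∂L/∂w = -8 × -1 = 8

Claimed value: 8
Correct: The correct gradient is 8.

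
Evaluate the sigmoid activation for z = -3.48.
0.02989

sigmoid(-3.48) = 1/(1 + e^(3.48)) = 1/(1 + 32.46) = 0.02989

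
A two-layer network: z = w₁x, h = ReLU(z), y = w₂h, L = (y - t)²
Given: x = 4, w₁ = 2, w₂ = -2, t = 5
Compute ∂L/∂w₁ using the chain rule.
∂L/∂w₁ = 336

Forward pass:
z = w₁x = 2×4 = 8
h = ReLU(8) = 8
y = w₂h = -2×8 = -16

Backward pass:
∂L/∂y = 2(y - t) = 2(-16 - 5) = -42
∂y/∂h = w₂ = -2
∂h/∂z = 1 (ReLU derivative)
∂z/∂w₁ = x = 4

∂L/∂w₁ = -42 × -2 × 1 × 4 = 336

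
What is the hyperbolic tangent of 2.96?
0.9946

tanh(2.96) = (e^(2.96) - e^(-2.96))/(e^(2.96) + e^(-2.96)) = 0.9946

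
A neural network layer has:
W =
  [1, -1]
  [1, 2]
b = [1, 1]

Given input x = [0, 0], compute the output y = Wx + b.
y = [1, 1]

Wx = [1×0 + -1×0, 1×0 + 2×0]
   = [0, 0]
y = Wx + b = [0 + 1, 0 + 1] = [1, 1]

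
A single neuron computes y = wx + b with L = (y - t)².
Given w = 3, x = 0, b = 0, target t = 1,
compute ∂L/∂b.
∂L/∂b = -2

y = wx + b = (3)(0) + 0 = 0
∂L/∂y = 2(y - t) = 2(0 - 1) = -2
∂y/∂b = 1
∂L/∂b = ∂L/∂y · ∂y/∂b = -2 × 1 = -2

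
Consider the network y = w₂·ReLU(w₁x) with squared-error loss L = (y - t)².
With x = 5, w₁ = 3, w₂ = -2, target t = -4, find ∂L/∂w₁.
∂L/∂w₁ = 520

Forward pass:
z = w₁x = 3×5 = 15
h = ReLU(15) = 15
y = w₂h = -2×15 = -30

Backward pass:
∂L/∂y = 2(y - t) = 2(-30 - -4) = -52
∂y/∂h = w₂ = -2
∂h/∂z = 1 (ReLU derivative)
∂z/∂w₁ = x = 5

∂L/∂w₁ = -52 × -2 × 1 × 5 = 520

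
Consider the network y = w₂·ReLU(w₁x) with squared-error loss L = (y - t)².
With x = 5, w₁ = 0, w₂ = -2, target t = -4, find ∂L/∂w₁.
∂L/∂w₁ = 0

Forward pass:
z = w₁x = 0×5 = 0
h = ReLU(0) = 0
y = w₂h = -2×0 = 0

Backward pass:
∂L/∂y = 2(y - t) = 2(0 - -4) = 8
∂y/∂h = w₂ = -2
∂h/∂z = 0 (ReLU derivative)
∂z/∂w₁ = x = 5

∂L/∂w₁ = 8 × -2 × 0 × 5 = 0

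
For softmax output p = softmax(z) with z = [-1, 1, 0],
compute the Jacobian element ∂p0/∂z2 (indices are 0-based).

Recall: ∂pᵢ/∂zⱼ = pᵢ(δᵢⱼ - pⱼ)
∂p0/∂z2 = -0.02203

p = softmax(z) = [0.09003, 0.6652, 0.2447]
p0 = 0.09003, p2 = 0.2447

∂p0/∂z2 = -p0 × p2 = -0.09003 × 0.2447 = -0.02203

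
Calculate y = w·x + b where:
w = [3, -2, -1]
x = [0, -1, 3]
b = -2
y = -3

y = (3)(0) + (-2)(-1) + (-1)(3) + -2 = -3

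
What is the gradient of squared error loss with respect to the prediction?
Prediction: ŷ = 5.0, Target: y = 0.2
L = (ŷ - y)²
∂L/∂ŷ = 9.6

∂L/∂ŷ = 2(ŷ - y) = 2(5.0 - 0.2) = 2(4.8) = 9.6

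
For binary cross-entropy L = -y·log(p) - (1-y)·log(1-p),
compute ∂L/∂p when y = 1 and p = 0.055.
∂L/∂p = -18.18

∂L/∂p = -y/p + (1-y)/(1-p) = -1/0.055 + 0 = -18.18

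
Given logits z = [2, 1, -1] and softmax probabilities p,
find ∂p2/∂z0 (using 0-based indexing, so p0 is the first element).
∂p2/∂z0 = -0.02477

p = softmax(z) = [0.7054, 0.2595, 0.03512]
p2 = 0.03512, p0 = 0.7054

∂p2/∂z0 = -p2 × p0 = -0.03512 × 0.7054 = -0.02477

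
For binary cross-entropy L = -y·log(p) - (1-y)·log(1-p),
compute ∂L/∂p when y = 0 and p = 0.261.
∂L/∂p = 1.353

∂L/∂p = -y/p + (1-y)/(1-p) = 0 + 1/0.739 = 1.353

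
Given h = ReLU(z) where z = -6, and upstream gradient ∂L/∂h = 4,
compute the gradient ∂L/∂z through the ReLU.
∂L/∂z = 0

h = ReLU(-6) = 0
Since z < 0: ∂h/∂z = 0
∂L/∂z = ∂L/∂h · ∂h/∂z = 4 × 0 = 0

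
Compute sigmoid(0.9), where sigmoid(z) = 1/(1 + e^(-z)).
0.7109

sigmoid(0.9) = 1/(1 + e^(-0.9)) = 1/(1 + 0.4066) = 0.7109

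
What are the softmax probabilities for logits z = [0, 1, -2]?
p = [0.2595, 0.7054, 0.0351]

exp(z) = [1, 2.718, 0.1353]
Sum = 3.854
p = [0.2595, 0.7054, 0.0351]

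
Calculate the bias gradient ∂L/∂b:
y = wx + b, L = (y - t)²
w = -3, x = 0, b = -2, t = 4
∂L/∂b = -12

y = wx + b = (-3)(0) + -2 = -2
∂L/∂y = 2(y - t) = 2(-2 - 4) = -12
∂y/∂b = 1
∂L/∂b = ∂L/∂y · ∂y/∂b = -12 × 1 = -12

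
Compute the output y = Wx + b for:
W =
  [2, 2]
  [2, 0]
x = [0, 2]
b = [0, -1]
y = [4, -1]

Wx = [2×0 + 2×2, 2×0 + 0×2]
   = [4, 0]
y = Wx + b = [4 + 0, 0 + -1] = [4, -1]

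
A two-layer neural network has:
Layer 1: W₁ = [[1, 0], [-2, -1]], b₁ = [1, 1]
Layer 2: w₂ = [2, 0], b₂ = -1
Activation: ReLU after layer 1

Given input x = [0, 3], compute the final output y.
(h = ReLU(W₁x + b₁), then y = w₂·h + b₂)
y = 1

Layer 1 pre-activation: z₁ = [1, -2]
After ReLU: h = [1, 0]
Layer 2 output: y = 2×1 + 0×0 + -1 = 1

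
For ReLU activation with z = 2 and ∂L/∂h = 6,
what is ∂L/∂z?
∂L/∂z = 6

h = ReLU(2) = 2
Since z > 0: ∂h/∂z = 1
∂L/∂z = ∂L/∂h · ∂h/∂z = 6 × 1 = 6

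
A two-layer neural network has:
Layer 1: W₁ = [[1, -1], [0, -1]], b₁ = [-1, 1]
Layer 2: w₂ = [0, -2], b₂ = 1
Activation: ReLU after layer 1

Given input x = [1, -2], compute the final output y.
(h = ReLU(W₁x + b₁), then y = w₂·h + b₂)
y = -5

Layer 1 pre-activation: z₁ = [2, 3]
After ReLU: h = [2, 3]
Layer 2 output: y = 0×2 + -2×3 + 1 = -5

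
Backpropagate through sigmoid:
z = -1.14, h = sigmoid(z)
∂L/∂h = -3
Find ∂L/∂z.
∂L/∂z = -0.5508

σ(-1.14) = 0.2423
σ'(-1.14) = σ(-1.14)(1 - σ(-1.14)) = 0.2423 × 0.7577 = 0.1836
∂L/∂z = ∂L/∂h · σ'(z) = -3 × 0.1836 = -0.5508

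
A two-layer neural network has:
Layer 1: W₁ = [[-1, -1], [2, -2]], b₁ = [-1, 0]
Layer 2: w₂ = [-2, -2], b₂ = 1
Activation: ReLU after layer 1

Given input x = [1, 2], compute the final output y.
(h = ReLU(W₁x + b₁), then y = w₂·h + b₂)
y = 1

Layer 1 pre-activation: z₁ = [-4, -2]
After ReLU: h = [0, 0]
Layer 2 output: y = -2×0 + -2×0 + 1 = 1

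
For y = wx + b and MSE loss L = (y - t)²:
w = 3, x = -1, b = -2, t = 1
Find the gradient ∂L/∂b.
∂L/∂b = -12

y = wx + b = (3)(-1) + -2 = -5
∂L/∂y = 2(y - t) = 2(-5 - 1) = -12
∂y/∂b = 1
∂L/∂b = ∂L/∂y · ∂y/∂b = -12 × 1 = -12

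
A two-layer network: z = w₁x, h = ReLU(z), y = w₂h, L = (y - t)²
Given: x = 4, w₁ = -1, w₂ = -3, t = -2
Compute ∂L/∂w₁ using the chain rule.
∂L/∂w₁ = 0

Forward pass:
z = w₁x = -1×4 = -4
h = ReLU(-4) = 0
y = w₂h = -3×0 = 0

Backward pass:
∂L/∂y = 2(y - t) = 2(0 - -2) = 4
∂y/∂h = w₂ = -3
∂h/∂z = 0 (ReLU derivative)
∂z/∂w₁ = x = 4

∂L/∂w₁ = 4 × -3 × 0 × 4 = 0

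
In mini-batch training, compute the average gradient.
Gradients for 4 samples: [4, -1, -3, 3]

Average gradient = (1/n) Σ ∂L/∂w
Average gradient = 0.75

Average = (1/4)(4 + -1 + -3 + 3) = 3/4 = 0.75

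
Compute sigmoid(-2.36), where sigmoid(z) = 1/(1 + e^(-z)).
0.08627

sigmoid(-2.36) = 1/(1 + e^(2.36)) = 1/(1 + 10.59) = 0.08627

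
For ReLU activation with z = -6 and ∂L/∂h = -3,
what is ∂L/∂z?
∂L/∂z = 0

h = ReLU(-6) = 0
Since z < 0: ∂h/∂z = 0
∂L/∂z = ∂L/∂h · ∂h/∂z = -3 × 0 = 0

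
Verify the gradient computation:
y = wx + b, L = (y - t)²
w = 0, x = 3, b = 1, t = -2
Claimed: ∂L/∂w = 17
Incorrect

y = (0)(3) + 1 = 1
∂L/∂y = 2(y - t) = 2(1 - -2) = 6
∂y/∂w = x = 3
∂L/∂w = 6 × 3 = 18

Claimed value: 17
Incorrect: The correct gradient is 18.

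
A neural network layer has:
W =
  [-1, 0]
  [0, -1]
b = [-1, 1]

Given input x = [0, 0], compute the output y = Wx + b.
y = [-1, 1]

Wx = [-1×0 + 0×0, 0×0 + -1×0]
   = [0, 0]
y = Wx + b = [0 + -1, 0 + 1] = [-1, 1]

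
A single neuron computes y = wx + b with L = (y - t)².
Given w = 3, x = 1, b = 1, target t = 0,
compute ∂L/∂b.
∂L/∂b = 8

y = wx + b = (3)(1) + 1 = 4
∂L/∂y = 2(y - t) = 2(4 - 0) = 8
∂y/∂b = 1
∂L/∂b = ∂L/∂y · ∂y/∂b = 8 × 1 = 8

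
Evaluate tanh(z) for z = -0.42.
-0.3969

tanh(-0.42) = (e^(-0.42) - e^(0.42))/(e^(-0.42) + e^(0.42)) = -0.3969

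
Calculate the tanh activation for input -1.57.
-0.917

tanh(-1.57) = (e^(-1.57) - e^(1.57))/(e^(-1.57) + e^(1.57)) = -0.917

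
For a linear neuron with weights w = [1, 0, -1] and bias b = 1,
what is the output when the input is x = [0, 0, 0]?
y = 1

y = (1)(0) + (0)(0) + (-1)(0) + 1 = 1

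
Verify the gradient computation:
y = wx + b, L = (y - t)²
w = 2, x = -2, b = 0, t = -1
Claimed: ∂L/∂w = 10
Incorrect

y = (2)(-2) + 0 = -4
∂L/∂y = 2(y - t) = 2(-4 - -1) = -6
∂y/∂w = x = -2
∂L/∂w = -6 × -2 = 12

Claimed value: 10
Incorrect: The correct gradient is 12.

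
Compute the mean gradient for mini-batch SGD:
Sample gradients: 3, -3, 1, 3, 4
Average gradient = 1.6

Average = (1/5)(3 + -3 + 1 + 3 + 4) = 8/5 = 1.6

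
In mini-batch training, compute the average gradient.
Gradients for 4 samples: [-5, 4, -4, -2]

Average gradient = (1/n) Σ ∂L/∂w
Average gradient = -1.75

Average = (1/4)(-5 + 4 + -4 + -2) = -7/4 = -1.75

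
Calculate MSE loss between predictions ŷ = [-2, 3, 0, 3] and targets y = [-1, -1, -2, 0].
MSE = 7.5

MSE = (1/4)((-2--1)² + (3--1)² + (0--2)² + (3-0)²) = (1/4)(1 + 16 + 4 + 9) = 7.5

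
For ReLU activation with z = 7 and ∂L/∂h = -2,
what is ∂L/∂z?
∂L/∂z = -2

h = ReLU(7) = 7
Since z > 0: ∂h/∂z = 1
∂L/∂z = ∂L/∂h · ∂h/∂z = -2 × 1 = -2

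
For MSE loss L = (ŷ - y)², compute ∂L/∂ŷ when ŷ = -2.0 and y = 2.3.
∂L/∂ŷ = -8.6

∂L/∂ŷ = 2(ŷ - y) = 2(-2.0 - 2.3) = 2(-4.3) = -8.6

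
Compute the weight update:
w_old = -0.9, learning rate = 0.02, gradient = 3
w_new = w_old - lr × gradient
w_new = -0.96

w_new = w - η·∂L/∂w = -0.9 - 0.02×(3) = -0.9 - (0.06) = -0.96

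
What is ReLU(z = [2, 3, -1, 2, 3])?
h = [2, 3, 0, 2, 3]

ReLU applied element-wise: max(0,2)=2, max(0,3)=3, max(0,-1)=0, max(0,2)=2, max(0,3)=3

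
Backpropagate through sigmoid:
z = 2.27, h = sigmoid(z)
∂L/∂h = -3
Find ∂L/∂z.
∂L/∂z = -0.2546

σ(2.27) = 0.9064
σ'(2.27) = σ(2.27)(1 - σ(2.27)) = 0.9064 × 0.09364 = 0.08487
∂L/∂z = ∂L/∂h · σ'(z) = -3 × 0.08487 = -0.2546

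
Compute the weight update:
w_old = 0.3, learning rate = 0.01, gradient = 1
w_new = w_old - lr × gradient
w_new = 0.29

w_new = w - η·∂L/∂w = 0.3 - 0.01×(1) = 0.3 - (0.01) = 0.29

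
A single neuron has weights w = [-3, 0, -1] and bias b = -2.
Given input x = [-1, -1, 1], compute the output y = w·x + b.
y = 0

y = (-3)(-1) + (0)(-1) + (-1)(1) + -2 = 0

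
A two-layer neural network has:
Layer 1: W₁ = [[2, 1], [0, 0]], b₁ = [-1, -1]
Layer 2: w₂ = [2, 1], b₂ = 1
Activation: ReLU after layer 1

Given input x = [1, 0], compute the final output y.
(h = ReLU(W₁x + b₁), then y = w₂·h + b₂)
y = 3

Layer 1 pre-activation: z₁ = [1, -1]
After ReLU: h = [1, 0]
Layer 2 output: y = 2×1 + 1×0 + 1 = 3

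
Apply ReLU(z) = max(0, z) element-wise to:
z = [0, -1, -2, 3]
h = [0, 0, 0, 3]

ReLU applied element-wise: max(0,0)=0, max(0,-1)=0, max(0,-2)=0, max(0,3)=3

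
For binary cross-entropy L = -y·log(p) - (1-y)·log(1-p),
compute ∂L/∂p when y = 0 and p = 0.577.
∂L/∂p = 2.364

∂L/∂p = -y/p + (1-y)/(1-p) = 0 + 1/0.423 = 2.364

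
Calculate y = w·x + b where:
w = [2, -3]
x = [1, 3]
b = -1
y = -8

y = (2)(1) + (-3)(3) + -1 = -8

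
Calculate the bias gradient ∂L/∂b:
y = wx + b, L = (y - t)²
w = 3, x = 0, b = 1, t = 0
∂L/∂b = 2

y = wx + b = (3)(0) + 1 = 1
∂L/∂y = 2(y - t) = 2(1 - 0) = 2
∂y/∂b = 1
∂L/∂b = ∂L/∂y · ∂y/∂b = 2 × 1 = 2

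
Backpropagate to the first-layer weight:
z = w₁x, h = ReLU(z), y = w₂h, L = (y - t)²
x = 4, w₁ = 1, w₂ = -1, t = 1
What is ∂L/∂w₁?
∂L/∂w₁ = 40

Forward pass:
z = w₁x = 1×4 = 4
h = ReLU(4) = 4
y = w₂h = -1×4 = -4

Backward pass:
∂L/∂y = 2(y - t) = 2(-4 - 1) = -10
∂y/∂h = w₂ = -1
∂h/∂z = 1 (ReLU derivative)
∂z/∂w₁ = x = 4

∂L/∂w₁ = -10 × -1 × 1 × 4 = 40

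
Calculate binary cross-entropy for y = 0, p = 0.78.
L = 1.514

L = -0·log(0.78) - 1·log(0.22) = -log(0.22) = 1.514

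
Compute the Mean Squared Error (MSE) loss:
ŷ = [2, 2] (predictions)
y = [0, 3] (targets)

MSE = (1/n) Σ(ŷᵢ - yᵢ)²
MSE = 2.5

MSE = (1/2)((2-0)² + (2-3)²) = (1/2)(4 + 1) = 2.5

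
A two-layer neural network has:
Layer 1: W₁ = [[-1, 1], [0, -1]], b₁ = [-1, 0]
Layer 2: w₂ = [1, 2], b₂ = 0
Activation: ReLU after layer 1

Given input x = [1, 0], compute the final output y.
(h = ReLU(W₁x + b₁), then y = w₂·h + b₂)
y = 0

Layer 1 pre-activation: z₁ = [-2, 0]
After ReLU: h = [0, 0]
Layer 2 output: y = 1×0 + 2×0 + 0 = 0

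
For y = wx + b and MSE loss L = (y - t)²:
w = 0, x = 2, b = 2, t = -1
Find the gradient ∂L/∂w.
∂L/∂w = 12

y = wx + b = (0)(2) + 2 = 2
∂L/∂y = 2(y - t) = 2(2 - -1) = 6
∂y/∂w = x = 2
∂L/∂w = ∂L/∂y · ∂y/∂w = 6 × 2 = 12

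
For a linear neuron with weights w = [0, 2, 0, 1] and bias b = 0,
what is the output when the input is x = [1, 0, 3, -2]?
y = -2

y = (0)(1) + (2)(0) + (0)(3) + (1)(-2) + 0 = -2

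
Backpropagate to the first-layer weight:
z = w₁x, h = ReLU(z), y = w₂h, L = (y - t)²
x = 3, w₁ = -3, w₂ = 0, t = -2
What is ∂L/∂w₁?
∂L/∂w₁ = 0

Forward pass:
z = w₁x = -3×3 = -9
h = ReLU(-9) = 0
y = w₂h = 0×0 = 0

Backward pass:
∂L/∂y = 2(y - t) = 2(0 - -2) = 4
∂y/∂h = w₂ = 0
∂h/∂z = 0 (ReLU derivative)
∂z/∂w₁ = x = 3

∂L/∂w₁ = 4 × 0 × 0 × 3 = 0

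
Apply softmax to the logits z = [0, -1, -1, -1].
p = [0.4754, 0.1749, 0.1749, 0.1749]

exp(z) = [1, 0.3679, 0.3679, 0.3679]
Sum = 2.104
p = [0.4754, 0.1749, 0.1749, 0.1749]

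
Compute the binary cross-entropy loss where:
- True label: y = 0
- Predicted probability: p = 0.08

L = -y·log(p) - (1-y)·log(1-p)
L = 0.08338

L = -0·log(0.08) - 1·log(0.92) = -log(0.92) = 0.08338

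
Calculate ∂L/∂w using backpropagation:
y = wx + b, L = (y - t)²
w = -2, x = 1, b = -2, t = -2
∂L/∂w = -4

y = wx + b = (-2)(1) + -2 = -4
∂L/∂y = 2(y - t) = 2(-4 - -2) = -4
∂y/∂w = x = 1
∂L/∂w = ∂L/∂y · ∂y/∂w = -4 × 1 = -4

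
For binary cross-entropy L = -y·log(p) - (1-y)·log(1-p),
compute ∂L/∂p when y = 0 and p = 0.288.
∂L/∂p = 1.404

∂L/∂p = -y/p + (1-y)/(1-p) = 0 + 1/0.712 = 1.404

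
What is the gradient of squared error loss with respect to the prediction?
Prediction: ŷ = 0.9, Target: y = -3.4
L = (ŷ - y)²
∂L/∂ŷ = 8.6

∂L/∂ŷ = 2(ŷ - y) = 2(0.9 - -3.4) = 2(4.3) = 8.6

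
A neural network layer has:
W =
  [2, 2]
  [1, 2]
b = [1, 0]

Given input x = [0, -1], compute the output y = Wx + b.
y = [-1, -2]

Wx = [2×0 + 2×-1, 1×0 + 2×-1]
   = [-2, -2]
y = Wx + b = [-2 + 1, -2 + 0] = [-1, -2]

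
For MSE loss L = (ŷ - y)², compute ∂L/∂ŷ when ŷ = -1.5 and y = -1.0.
∂L/∂ŷ = -1.0

∂L/∂ŷ = 2(ŷ - y) = 2(-1.5 - -1.0) = 2(-0.5) = -1.0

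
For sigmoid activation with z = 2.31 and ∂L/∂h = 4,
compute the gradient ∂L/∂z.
∂L/∂z = 0.3286

σ(2.31) = 0.9097
σ'(2.31) = σ(2.31)(1 - σ(2.31)) = 0.9097 × 0.0903 = 0.08214
∂L/∂z = ∂L/∂h · σ'(z) = 4 × 0.08214 = 0.3286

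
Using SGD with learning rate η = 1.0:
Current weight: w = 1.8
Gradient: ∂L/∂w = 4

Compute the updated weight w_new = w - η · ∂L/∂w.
w_new = -2.2

w_new = w - η·∂L/∂w = 1.8 - 1.0×(4) = 1.8 - (4) = -2.2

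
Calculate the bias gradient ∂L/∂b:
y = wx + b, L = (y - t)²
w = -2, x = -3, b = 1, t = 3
∂L/∂b = 8

y = wx + b = (-2)(-3) + 1 = 7
∂L/∂y = 2(y - t) = 2(7 - 3) = 8
∂y/∂b = 1
∂L/∂b = ∂L/∂y · ∂y/∂b = 8 × 1 = 8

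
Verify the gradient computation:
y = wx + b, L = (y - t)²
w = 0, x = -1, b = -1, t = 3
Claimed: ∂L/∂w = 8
Correct

y = (0)(-1) + -1 = -1
∂L/∂y = 2(y - t) = 2(-1 - 3) = -8
∂y/∂w = x = -1
∂L/∂w = -8 × -1 = 8

Claimed value: 8
Correct: The correct gradient is 8.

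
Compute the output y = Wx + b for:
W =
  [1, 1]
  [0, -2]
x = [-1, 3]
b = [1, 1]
y = [3, -5]

Wx = [1×-1 + 1×3, 0×-1 + -2×3]
   = [2, -6]
y = Wx + b = [2 + 1, -6 + 1] = [3, -5]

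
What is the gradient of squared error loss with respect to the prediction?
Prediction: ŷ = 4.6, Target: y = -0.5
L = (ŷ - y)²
∂L/∂ŷ = 10.2

∂L/∂ŷ = 2(ŷ - y) = 2(4.6 - -0.5) = 2(5.1) = 10.2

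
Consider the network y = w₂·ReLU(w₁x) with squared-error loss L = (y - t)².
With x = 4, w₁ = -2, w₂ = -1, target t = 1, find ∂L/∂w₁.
∂L/∂w₁ = 0

Forward pass:
z = w₁x = -2×4 = -8
h = ReLU(-8) = 0
y = w₂h = -1×0 = 0

Backward pass:
∂L/∂y = 2(y - t) = 2(0 - 1) = -2
∂y/∂h = w₂ = -1
∂h/∂z = 0 (ReLU derivative)
∂z/∂w₁ = x = 4

∂L/∂w₁ = -2 × -1 × 0 × 4 = 0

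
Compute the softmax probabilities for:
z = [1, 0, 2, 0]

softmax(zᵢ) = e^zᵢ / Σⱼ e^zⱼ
p = [0.2245, 0.0826, 0.6103, 0.0826]

exp(z) = [2.718, 1, 7.389, 1]
Sum = 12.11
p = [0.2245, 0.0826, 0.6103, 0.0826]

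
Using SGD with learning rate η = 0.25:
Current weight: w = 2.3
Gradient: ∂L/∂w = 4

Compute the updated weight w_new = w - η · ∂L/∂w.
w_new = 1.3

w_new = w - η·∂L/∂w = 2.3 - 0.25×(4) = 2.3 - (1) = 1.3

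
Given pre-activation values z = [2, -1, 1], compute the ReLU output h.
h = [2, 0, 1]

ReLU applied element-wise: max(0,2)=2, max(0,-1)=0, max(0,1)=1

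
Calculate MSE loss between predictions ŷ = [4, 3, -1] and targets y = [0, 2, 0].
MSE = 6

MSE = (1/3)((4-0)² + (3-2)² + (-1-0)²) = (1/3)(16 + 1 + 1) = 6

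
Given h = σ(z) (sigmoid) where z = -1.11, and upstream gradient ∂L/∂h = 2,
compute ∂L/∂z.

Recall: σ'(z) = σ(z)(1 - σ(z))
∂L/∂z = 0.3729

σ(-1.11) = 0.2479
σ'(-1.11) = σ(-1.11)(1 - σ(-1.11)) = 0.2479 × 0.7521 = 0.1864
∂L/∂z = ∂L/∂h · σ'(z) = 2 × 0.1864 = 0.3729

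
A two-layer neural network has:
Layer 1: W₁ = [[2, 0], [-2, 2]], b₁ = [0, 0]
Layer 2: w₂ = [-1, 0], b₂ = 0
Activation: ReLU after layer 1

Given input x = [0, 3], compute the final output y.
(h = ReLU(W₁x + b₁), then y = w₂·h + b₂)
y = 0

Layer 1 pre-activation: z₁ = [0, 6]
After ReLU: h = [0, 6]
Layer 2 output: y = -1×0 + 0×6 + 0 = 0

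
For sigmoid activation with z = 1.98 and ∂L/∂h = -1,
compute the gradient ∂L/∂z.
∂L/∂z = -0.1066

σ(1.98) = 0.8787
σ'(1.98) = σ(1.98)(1 - σ(1.98)) = 0.8787 × 0.1213 = 0.1066
∂L/∂z = ∂L/∂h · σ'(z) = -1 × 0.1066 = -0.1066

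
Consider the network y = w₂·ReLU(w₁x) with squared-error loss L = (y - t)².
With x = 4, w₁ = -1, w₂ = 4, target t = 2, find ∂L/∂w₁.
∂L/∂w₁ = 0

Forward pass:
z = w₁x = -1×4 = -4
h = ReLU(-4) = 0
y = w₂h = 4×0 = 0

Backward pass:
∂L/∂y = 2(y - t) = 2(0 - 2) = -4
∂y/∂h = w₂ = 4
∂h/∂z = 0 (ReLU derivative)
∂z/∂w₁ = x = 4

∂L/∂w₁ = -4 × 4 × 0 × 4 = 0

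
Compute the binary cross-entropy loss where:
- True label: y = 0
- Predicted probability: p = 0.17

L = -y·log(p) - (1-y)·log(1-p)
L = 0.1863

L = -0·log(0.17) - 1·log(0.83) = -log(0.83) = 0.1863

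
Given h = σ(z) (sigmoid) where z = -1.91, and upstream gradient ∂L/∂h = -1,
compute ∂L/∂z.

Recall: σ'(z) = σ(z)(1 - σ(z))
∂L/∂z = -0.1123

σ(-1.91) = 0.129
σ'(-1.91) = σ(-1.91)(1 - σ(-1.91)) = 0.129 × 0.871 = 0.1123
∂L/∂z = ∂L/∂h · σ'(z) = -1 × 0.1123 = -0.1123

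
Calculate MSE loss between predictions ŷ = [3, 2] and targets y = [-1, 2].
MSE = 8

MSE = (1/2)((3--1)² + (2-2)²) = (1/2)(16 + 0) = 8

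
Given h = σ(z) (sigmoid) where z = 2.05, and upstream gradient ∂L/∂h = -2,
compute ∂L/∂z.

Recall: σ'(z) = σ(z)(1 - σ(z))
∂L/∂z = -0.2021

σ(2.05) = 0.8859
σ'(2.05) = σ(2.05)(1 - σ(2.05)) = 0.8859 × 0.1141 = 0.101
∂L/∂z = ∂L/∂h · σ'(z) = -2 × 0.101 = -0.2021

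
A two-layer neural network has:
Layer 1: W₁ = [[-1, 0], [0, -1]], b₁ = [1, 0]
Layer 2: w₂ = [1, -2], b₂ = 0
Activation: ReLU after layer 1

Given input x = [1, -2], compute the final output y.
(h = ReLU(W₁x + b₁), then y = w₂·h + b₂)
y = -4

Layer 1 pre-activation: z₁ = [0, 2]
After ReLU: h = [0, 2]
Layer 2 output: y = 1×0 + -2×2 + 0 = -4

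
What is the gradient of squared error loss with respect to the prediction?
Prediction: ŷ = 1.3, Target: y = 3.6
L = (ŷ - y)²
∂L/∂ŷ = -4.6

∂L/∂ŷ = 2(ŷ - y) = 2(1.3 - 3.6) = 2(-2.3) = -4.6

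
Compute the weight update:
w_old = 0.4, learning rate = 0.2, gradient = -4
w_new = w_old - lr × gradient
w_new = 1.2

w_new = w - η·∂L/∂w = 0.4 - 0.2×(-4) = 0.4 - (-0.8) = 1.2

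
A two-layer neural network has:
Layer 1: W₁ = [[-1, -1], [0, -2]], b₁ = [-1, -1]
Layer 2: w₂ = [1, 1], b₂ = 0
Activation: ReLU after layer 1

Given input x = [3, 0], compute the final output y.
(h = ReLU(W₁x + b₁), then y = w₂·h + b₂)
y = 0

Layer 1 pre-activation: z₁ = [-4, -1]
After ReLU: h = [0, 0]
Layer 2 output: y = 1×0 + 1×0 + 0 = 0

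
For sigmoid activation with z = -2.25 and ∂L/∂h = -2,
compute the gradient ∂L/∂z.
∂L/∂z = -0.1725

σ(-2.25) = 0.09535
σ'(-2.25) = σ(-2.25)(1 - σ(-2.25)) = 0.09535 × 0.9047 = 0.08626
∂L/∂z = ∂L/∂h · σ'(z) = -2 × 0.08626 = -0.1725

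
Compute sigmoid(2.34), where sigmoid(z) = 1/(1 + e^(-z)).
0.9121

sigmoid(2.34) = 1/(1 + e^(-2.34)) = 1/(1 + 0.09633) = 0.9121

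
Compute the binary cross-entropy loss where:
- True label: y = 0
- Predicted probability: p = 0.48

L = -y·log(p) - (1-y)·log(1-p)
L = 0.6539

L = -0·log(0.48) - 1·log(0.52) = -log(0.52) = 0.6539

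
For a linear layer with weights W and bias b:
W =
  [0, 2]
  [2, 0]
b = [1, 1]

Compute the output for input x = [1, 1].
y = [3, 3]

Wx = [0×1 + 2×1, 2×1 + 0×1]
   = [2, 2]
y = Wx + b = [2 + 1, 2 + 1] = [3, 3]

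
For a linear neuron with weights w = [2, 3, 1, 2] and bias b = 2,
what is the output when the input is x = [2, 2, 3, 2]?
y = 19

y = (2)(2) + (3)(2) + (1)(3) + (2)(2) + 2 = 19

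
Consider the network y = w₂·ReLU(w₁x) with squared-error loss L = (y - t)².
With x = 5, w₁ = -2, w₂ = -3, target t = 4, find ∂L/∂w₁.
∂L/∂w₁ = 0

Forward pass:
z = w₁x = -2×5 = -10
h = ReLU(-10) = 0
y = w₂h = -3×0 = 0

Backward pass:
∂L/∂y = 2(y - t) = 2(0 - 4) = -8
∂y/∂h = w₂ = -3
∂h/∂z = 0 (ReLU derivative)
∂z/∂w₁ = x = 5

∂L/∂w₁ = -8 × -3 × 0 × 5 = 0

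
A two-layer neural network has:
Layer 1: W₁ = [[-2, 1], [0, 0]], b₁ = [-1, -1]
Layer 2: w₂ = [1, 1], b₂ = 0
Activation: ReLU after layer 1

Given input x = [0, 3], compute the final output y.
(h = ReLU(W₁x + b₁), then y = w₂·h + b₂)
y = 2

Layer 1 pre-activation: z₁ = [2, -1]
After ReLU: h = [2, 0]
Layer 2 output: y = 1×2 + 1×0 + 0 = 2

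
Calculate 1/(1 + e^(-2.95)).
0.9503

sigmoid(2.95) = 1/(1 + e^(-2.95)) = 1/(1 + 0.05234) = 0.9503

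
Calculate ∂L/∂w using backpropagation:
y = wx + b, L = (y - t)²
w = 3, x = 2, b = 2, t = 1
∂L/∂w = 28

y = wx + b = (3)(2) + 2 = 8
∂L/∂y = 2(y - t) = 2(8 - 1) = 14
∂y/∂w = x = 2
∂L/∂w = ∂L/∂y · ∂y/∂w = 14 × 2 = 28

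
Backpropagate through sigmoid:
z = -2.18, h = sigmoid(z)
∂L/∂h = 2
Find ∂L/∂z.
∂L/∂z = 0.1825

σ(-2.18) = 0.1016
σ'(-2.18) = σ(-2.18)(1 - σ(-2.18)) = 0.1016 × 0.8984 = 0.09125
∂L/∂z = ∂L/∂h · σ'(z) = 2 × 0.09125 = 0.1825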